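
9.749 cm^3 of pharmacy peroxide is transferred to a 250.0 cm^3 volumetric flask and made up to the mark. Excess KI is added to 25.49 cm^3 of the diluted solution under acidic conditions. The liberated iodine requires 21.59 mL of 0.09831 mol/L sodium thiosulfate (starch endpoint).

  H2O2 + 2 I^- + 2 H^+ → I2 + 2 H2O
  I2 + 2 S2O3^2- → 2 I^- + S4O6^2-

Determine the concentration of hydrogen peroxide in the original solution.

1.068 mol/L

n(S2O3^2-) = 0.02159 × 0.09831 = 2.123 × 10^-3 mol
n(I2) = n(S2O3^2-)/2 = 1.061 × 10^-3 mol
n(H2O2) in the aliquot = 1.061 × 10^-3 mol (1:1 ratio)
[H2O2]_dilute = 1.061 × 10^-3 / 0.02549 = 0.04163 mol/L
[H2O2]_original = 0.04163 × 250.0/9.749 = 1.068 mol/L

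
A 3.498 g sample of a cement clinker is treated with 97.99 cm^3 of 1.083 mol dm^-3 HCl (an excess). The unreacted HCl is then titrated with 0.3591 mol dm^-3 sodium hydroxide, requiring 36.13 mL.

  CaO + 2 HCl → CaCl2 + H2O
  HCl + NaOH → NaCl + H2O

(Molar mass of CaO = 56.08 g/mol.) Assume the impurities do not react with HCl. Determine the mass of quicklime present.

n(HCl) added = 0.09799 × 1.083 = 0.1061 mol
n(NaOH) used in back-titration = 0.03613 × 0.3591 = 0.01297 mol
n(HCl) left over = 0.01297 mol (1:1 ratio)
n(HCl) consumed by analyte = 0.1061 − 0.01297 = 0.09315 mol
From the 1:2 ratio, n(CaO) = 1/2 × 0.09315 = 0.04657 mol
mass of CaO = 0.04657 × 56.08 = 2.612 g

2.612 g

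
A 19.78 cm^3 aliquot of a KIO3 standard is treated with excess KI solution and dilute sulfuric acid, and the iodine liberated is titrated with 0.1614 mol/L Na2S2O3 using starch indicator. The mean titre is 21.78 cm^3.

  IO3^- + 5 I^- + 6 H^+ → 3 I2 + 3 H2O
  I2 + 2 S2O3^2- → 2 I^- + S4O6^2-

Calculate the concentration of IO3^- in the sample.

0.02962 mol/L

n(S2O3^2-) = 0.02178 × 0.1614 = 3.515 × 10^-3 mol
n(I2) = n(S2O3^2-)/2 = 1.758 × 10^-3 mol
From the 1:3 ratio, n(IO3^-) in the aliquot = 1/3 × 1.758 × 10^-3 = 5.859 × 10^-4 mol
[IO3^-] = 5.859 × 10^-4 / 0.01978 = 0.02962 mol/L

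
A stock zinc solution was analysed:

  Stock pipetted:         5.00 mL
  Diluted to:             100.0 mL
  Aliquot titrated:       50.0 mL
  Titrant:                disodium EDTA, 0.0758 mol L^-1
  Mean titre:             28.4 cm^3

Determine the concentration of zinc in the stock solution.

Zn^2+ + EDTA^4- → [Zn(EDTA)]^2-
n(EDTA) = 0.0284 × 0.0758 = 2.15 × 10^-3 mol
n(Zn2+) in the aliquot = 2.15 × 10^-3 mol (1:1 ratio)
[Zn2+]_dilute = 2.15 × 10^-3 / 0.0500 = 0.0431 mol/L
Dilution factor = 100.0 / 5.00 = 20.00
[Zn2+]_stock = 0.0431 × 20.00 = 0.861 mol/L

0.861 mol/L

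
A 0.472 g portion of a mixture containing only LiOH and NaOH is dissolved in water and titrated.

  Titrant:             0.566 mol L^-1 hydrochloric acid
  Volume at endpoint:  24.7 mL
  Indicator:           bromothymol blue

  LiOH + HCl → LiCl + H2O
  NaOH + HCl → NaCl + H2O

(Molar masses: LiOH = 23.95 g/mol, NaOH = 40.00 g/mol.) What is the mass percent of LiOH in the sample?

n(HCl) = 0.0247 × 0.566 = 0.0140 mol
Let x = n(LiOH), y = n(NaOH).
Titrant: 1x + 1y = 0.0140;  mass: 23.95x + 40.00y = 0.472
Solving, x = 5.43 × 10^-3 mol, y = 8.55 × 10^-3 mol
mass of LiOH = 5.43 × 10^-3 × 23.95 = 0.130 g
% LiOH = 0.130 / 0.472 × 100 = 27.6 %

27.6 %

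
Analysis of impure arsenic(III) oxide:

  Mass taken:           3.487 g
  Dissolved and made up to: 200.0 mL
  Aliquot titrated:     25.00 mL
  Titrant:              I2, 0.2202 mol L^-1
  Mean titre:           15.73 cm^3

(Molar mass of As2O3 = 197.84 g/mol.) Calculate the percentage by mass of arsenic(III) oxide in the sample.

As2O3 + 2 I2 + 2 H2O → As2O5 + 4 HI
n(I2) per titration = 0.01573 × 0.2202 = 3.464 × 10^-3 mol
From the 1:2 ratio, n(As2O3) in each aliquot = 1/2 × 3.464 × 10^-3 = 1.732 × 10^-3 mol
n(As2O3) in the whole flask = 1.732 × 10^-3 × 200.0/25.00 = 0.01385 mol
mass of As2O3 = 0.01385 × 197.84 = 2.741 g
% As2O3 = 2.741 / 3.487 × 100 = 78.61 %

78.61 %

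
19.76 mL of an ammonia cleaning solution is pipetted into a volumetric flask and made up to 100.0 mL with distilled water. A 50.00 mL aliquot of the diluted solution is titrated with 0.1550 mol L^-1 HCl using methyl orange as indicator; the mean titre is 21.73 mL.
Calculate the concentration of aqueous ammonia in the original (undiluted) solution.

0.3409 mol/L

NH3 + HCl → NH4Cl
n(HCl) = 0.02173 × 0.1550 = 3.368 × 10^-3 mol
n(NH3) in the aliquot = 3.368 × 10^-3 mol (1:1 ratio)
[NH3]_dilute = 3.368 × 10^-3 / 0.05000 = 0.06736 mol/L
Dilution factor = 100.0 / 19.76 = 5.061
[NH3]_stock = 0.06736 × 5.061 = 0.3409 mol/L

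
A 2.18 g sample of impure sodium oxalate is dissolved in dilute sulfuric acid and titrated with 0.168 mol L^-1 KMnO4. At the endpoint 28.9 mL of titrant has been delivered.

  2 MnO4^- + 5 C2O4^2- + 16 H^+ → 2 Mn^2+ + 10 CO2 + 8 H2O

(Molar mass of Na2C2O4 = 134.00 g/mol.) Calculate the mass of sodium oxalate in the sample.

n(KMnO4) = 0.0289 L × 0.168 mol/L = 4.86 × 10^-3 mol
From the 5:2 ratio, n(Na2C2O4) = 5/2 × 4.86 × 10^-3 = 0.0121 mol
mass of Na2C2O4 = 0.0121 × 134.00 g/mol = 1.63 g

1.63 g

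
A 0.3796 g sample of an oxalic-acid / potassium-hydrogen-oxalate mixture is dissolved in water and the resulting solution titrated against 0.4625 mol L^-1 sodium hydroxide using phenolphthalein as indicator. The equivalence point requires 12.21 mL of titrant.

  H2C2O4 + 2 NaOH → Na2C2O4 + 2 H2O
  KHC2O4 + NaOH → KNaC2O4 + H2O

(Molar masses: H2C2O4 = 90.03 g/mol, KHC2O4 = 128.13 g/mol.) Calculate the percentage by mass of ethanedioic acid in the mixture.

n(NaOH) = 0.01221 × 0.4625 = 5.647 × 10^-3 mol
Let x = n(H2C2O4), y = n(KHC2O4).
Titrant: 2x + 1y = 5.647 × 10^-3;  mass: 90.03x + 128.13y = 0.3796
Solving, x = 2.069 × 10^-3 mol, y = 1.509 × 10^-3 mol
mass of H2C2O4 = 2.069 × 10^-3 × 90.03 = 0.1863 g
% H2C2O4 = 0.1863 / 0.3796 × 100 = 49.08 %

49.08 %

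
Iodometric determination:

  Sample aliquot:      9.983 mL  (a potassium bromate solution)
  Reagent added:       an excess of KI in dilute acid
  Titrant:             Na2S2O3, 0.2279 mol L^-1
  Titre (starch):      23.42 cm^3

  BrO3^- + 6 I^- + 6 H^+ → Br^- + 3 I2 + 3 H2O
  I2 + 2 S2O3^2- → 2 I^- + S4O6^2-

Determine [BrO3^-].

n(S2O3^2-) = 0.02342 × 0.2279 = 5.337 × 10^-3 mol
n(I2) = n(S2O3^2-)/2 = 2.669 × 10^-3 mol
From the 1:3 ratio, n(BrO3^-) in the aliquot = 1/3 × 2.669 × 10^-3 = 8.896 × 10^-4 mol
[BrO3^-] = 8.896 × 10^-4 / 0.009983 = 0.08911 mol/L

0.08911 mol/L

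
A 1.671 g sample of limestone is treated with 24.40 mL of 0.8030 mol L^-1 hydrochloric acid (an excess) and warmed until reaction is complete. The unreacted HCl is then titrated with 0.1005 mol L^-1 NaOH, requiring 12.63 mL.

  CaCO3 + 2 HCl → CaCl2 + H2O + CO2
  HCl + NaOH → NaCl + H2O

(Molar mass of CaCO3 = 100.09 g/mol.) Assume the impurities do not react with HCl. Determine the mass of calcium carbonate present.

0.9170 g

n(HCl) added = 0.02440 × 0.8030 = 0.01959 mol
n(NaOH) used in back-titration = 0.01263 × 0.1005 = 1.269 × 10^-3 mol
n(HCl) left over = 1.269 × 10^-3 mol (1:1 ratio)
n(HCl) consumed by analyte = 0.01959 − 1.269 × 10^-3 = 0.01832 mol
From the 1:2 ratio, n(CaCO3) = 1/2 × 0.01832 = 9.162 × 10^-3 mol
mass of CaCO3 = 9.162 × 10^-3 × 100.09 = 0.9170 g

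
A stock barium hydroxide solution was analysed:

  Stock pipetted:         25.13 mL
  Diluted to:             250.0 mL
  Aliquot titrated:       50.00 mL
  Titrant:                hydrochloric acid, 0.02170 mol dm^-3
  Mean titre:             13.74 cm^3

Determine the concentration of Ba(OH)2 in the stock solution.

0.02966 mol/L

Ba(OH)2 + 2 HCl → BaCl2 + 2 H2O
n(HCl) = 0.01374 × 0.02170 = 2.982 × 10^-4 mol
From the 1:2 ratio, n(Ba(OH)2) in the aliquot = 1/2 × 2.982 × 10^-4 = 1.491 × 10^-4 mol
[Ba(OH)2]_dilute = 1.491 × 10^-4 / 0.05000 = 0.002982 mol/L
Dilution factor = 250.0 / 25.13 = 9.948
[Ba(OH)2]_stock = 0.002982 × 9.948 = 0.02966 mol/L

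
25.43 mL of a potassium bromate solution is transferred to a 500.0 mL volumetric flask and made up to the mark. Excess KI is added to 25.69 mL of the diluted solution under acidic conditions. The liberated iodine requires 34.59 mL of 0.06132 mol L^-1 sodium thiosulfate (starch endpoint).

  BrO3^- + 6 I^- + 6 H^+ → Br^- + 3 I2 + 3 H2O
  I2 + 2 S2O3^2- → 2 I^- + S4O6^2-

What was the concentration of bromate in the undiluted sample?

0.2706 mol/L

n(S2O3^2-) = 0.03459 × 0.06132 = 2.121 × 10^-3 mol
n(I2) = n(S2O3^2-)/2 = 1.061 × 10^-3 mol
From the 1:3 ratio, n(BrO3^-) in the aliquot = 1/3 × 1.061 × 10^-3 = 3.535 × 10^-4 mol
[BrO3^-]_dilute = 3.535 × 10^-4 / 0.02569 = 0.01376 mol/L
[BrO3^-]_original = 0.01376 × 500.0/25.43 = 0.2706 mol/L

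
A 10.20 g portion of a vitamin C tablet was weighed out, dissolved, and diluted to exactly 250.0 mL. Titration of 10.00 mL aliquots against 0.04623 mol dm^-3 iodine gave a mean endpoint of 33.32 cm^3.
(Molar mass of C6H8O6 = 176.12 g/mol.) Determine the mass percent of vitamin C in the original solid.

C6H8O6 + I2 → C6H6O6 + 2 HI
n(I2) per titration = 0.03332 × 0.04623 = 1.540 × 10^-3 mol
n(C6H8O6) in each aliquot = 1.540 × 10^-3 mol (1:1 ratio)
n(C6H8O6) in the whole flask = 1.540 × 10^-3 × 250.0/10.00 = 0.03851 mol
mass of C6H8O6 = 0.03851 × 176.12 = 6.782 g
% C6H8O6 = 6.782 / 10.20 × 100 = 66.49 %

66.49 %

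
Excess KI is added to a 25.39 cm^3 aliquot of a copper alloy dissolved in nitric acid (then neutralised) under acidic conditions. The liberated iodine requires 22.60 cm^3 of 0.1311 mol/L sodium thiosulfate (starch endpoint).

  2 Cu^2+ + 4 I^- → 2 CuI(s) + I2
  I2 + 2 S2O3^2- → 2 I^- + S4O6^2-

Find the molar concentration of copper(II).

n(S2O3^2-) = 0.02260 × 0.1311 = 2.963 × 10^-3 mol
n(I2) = n(S2O3^2-)/2 = 1.481 × 10^-3 mol
From the 2:1 ratio, n(Cu2+) in the aliquot = 2/1 × 1.481 × 10^-3 = 2.963 × 10^-3 mol
[Cu2+] = 2.963 × 10^-3 / 0.02539 = 0.1167 mol/L

0.1167 mol/L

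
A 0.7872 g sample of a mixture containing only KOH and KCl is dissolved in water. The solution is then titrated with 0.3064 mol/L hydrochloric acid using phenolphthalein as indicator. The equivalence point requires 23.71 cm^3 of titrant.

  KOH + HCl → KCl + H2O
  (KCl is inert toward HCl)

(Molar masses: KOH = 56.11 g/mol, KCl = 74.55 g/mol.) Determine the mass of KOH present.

0.4076 g

n(HCl) = 0.02371 × 0.3064 = 7.265 × 10^-3 mol
Let x = n(KOH), y = n(KCl).
Titrant: 1x = 7.265 × 10^-3;  mass: 56.11x + 74.55y = 0.7872
Solving, x = 7.265 × 10^-3 mol, y = 5.092 × 10^-3 mol
mass of KOH = 7.265 × 10^-3 × 56.11 = 0.4076 g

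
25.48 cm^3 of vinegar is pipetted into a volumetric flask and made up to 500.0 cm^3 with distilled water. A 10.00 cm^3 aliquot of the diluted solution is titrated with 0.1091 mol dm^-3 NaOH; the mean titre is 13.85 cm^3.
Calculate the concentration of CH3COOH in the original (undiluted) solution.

CH3COOH + NaOH → CH3COONa + H2O
n(NaOH) = 0.01385 × 0.1091 = 1.511 × 10^-3 mol
n(CH3COOH) in the aliquot = 1.511 × 10^-3 mol (1:1 ratio)
[CH3COOH]_dilute = 1.511 × 10^-3 / 0.01000 = 0.1511 mol/L
Dilution factor = 500.0 / 25.48 = 19.62
[CH3COOH]_stock = 0.1511 × 19.62 = 2.965 mol/L

2.965 mol/L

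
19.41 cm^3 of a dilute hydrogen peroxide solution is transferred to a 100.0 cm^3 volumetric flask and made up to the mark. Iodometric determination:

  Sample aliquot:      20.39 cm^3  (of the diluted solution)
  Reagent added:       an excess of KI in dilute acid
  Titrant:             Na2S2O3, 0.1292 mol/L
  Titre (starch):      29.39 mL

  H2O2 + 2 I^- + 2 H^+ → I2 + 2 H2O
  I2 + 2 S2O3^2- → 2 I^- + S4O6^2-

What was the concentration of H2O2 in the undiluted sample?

0.4797 mol/L

n(S2O3^2-) = 0.02939 × 0.1292 = 3.797 × 10^-3 mol
n(I2) = n(S2O3^2-)/2 = 1.899 × 10^-3 mol
n(H2O2) in the aliquot = 1.899 × 10^-3 mol (1:1 ratio)
[H2O2]_dilute = 1.899 × 10^-3 / 0.02039 = 0.09311 mol/L
[H2O2]_original = 0.09311 × 100.0/19.41 = 0.4797 mol/L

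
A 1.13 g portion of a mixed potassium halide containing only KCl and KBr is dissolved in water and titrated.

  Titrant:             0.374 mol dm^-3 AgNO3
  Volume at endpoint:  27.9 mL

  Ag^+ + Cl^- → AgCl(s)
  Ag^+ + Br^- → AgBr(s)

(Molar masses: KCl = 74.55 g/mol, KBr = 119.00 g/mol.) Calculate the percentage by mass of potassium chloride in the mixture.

16.6 %

n(AgNO3) = 0.0279 × 0.374 = 0.0104 mol
Let x = n(KCl), y = n(KBr).
Titrant: 1x + 1y = 0.0104;  mass: 74.55x + 119.00y = 1.13
Solving, x = 2.51 × 10^-3 mol, y = 7.92 × 10^-3 mol
mass of KCl = 2.51 × 10^-3 × 74.55 = 0.187 g
% KCl = 0.187 / 1.13 × 100 = 16.6 %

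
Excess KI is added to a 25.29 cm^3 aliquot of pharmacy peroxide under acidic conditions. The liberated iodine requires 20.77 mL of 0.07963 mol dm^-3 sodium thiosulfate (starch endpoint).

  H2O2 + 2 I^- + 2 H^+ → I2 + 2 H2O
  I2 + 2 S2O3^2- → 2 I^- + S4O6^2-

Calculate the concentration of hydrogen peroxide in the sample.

n(S2O3^2-) = 0.02077 × 0.07963 = 1.654 × 10^-3 mol
n(I2) = n(S2O3^2-)/2 = 8.270 × 10^-4 mol
n(H2O2) in the aliquot = 8.270 × 10^-4 mol (1:1 ratio)
[H2O2] = 8.270 × 10^-4 / 0.02529 = 0.03270 mol/L

0.03270 mol/L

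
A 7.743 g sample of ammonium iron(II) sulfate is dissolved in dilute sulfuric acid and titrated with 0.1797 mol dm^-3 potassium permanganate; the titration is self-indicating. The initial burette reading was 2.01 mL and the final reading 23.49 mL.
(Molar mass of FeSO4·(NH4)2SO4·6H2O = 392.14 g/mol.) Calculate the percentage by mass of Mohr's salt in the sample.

MnO4^- + 5 Fe^2+ + 8 H^+ → Mn^2+ + 5 Fe^3+ + 4 H2O
n(KMnO4) = 0.02148 L × 0.1797 mol/L = 3.860 × 10^-3 mol
From the 5:1 ratio, n(FeSO4·(NH4)2SO4·6H2O) = 5/1 × 3.860 × 10^-3 = 0.01930 mol
mass of FeSO4·(NH4)2SO4·6H2O = 0.01930 × 392.14 g/mol = 7.568 g
% FeSO4·(NH4)2SO4·6H2O = 7.568 / 7.743 × 100 = 97.74 %

97.74 %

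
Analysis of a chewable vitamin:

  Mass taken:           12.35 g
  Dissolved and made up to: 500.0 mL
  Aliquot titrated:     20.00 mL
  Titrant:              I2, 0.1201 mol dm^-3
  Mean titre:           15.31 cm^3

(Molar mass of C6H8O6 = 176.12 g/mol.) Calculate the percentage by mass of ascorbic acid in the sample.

C6H8O6 + I2 → C6H6O6 + 2 HI
n(I2) per titration = 0.01531 × 0.1201 = 1.839 × 10^-3 mol
n(C6H8O6) in each aliquot = 1.839 × 10^-3 mol (1:1 ratio)
n(C6H8O6) in the whole flask = 1.839 × 10^-3 × 500.0/20.00 = 0.04597 mol
mass of C6H8O6 = 0.04597 × 176.12 = 8.096 g
% C6H8O6 = 8.096 / 12.35 × 100 = 65.55 %

65.55 %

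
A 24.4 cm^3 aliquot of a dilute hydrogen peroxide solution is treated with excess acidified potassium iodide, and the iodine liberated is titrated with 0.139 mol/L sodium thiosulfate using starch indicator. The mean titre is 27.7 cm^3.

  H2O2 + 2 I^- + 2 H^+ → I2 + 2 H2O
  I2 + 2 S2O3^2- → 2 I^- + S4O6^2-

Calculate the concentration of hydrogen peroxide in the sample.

0.0789 mol/L

n(S2O3^2-) = 0.0277 × 0.139 = 3.85 × 10^-3 mol
n(I2) = n(S2O3^2-)/2 = 1.93 × 10^-3 mol
n(H2O2) in the aliquot = 1.93 × 10^-3 mol (1:1 ratio)
[H2O2] = 1.93 × 10^-3 / 0.0244 = 0.0789 mol/L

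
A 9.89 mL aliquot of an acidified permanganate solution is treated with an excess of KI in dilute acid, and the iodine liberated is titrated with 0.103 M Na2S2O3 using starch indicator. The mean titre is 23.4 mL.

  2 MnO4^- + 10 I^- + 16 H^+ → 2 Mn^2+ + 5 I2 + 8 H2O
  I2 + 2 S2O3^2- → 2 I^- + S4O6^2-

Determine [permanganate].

n(S2O3^2-) = 0.0234 × 0.103 = 2.41 × 10^-3 mol
n(I2) = n(S2O3^2-)/2 = 1.21 × 10^-3 mol
From the 2:5 ratio, n(MnO4^-) in the aliquot = 2/5 × 1.21 × 10^-3 = 4.82 × 10^-4 mol
[MnO4^-] = 4.82 × 10^-4 / 0.00989 = 0.0487 mol/L

0.0487 M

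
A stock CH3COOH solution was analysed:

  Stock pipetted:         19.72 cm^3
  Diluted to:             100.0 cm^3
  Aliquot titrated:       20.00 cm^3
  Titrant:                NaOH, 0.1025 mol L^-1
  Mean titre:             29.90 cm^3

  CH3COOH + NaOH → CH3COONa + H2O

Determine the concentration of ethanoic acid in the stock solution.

n(NaOH) = 0.02990 × 0.1025 = 3.065 × 10^-3 mol
n(CH3COOH) in the aliquot = 3.065 × 10^-3 mol (1:1 ratio)
[CH3COOH]_dilute = 3.065 × 10^-3 / 0.02000 = 0.1532 mol/L
Dilution factor = 100.0 / 19.72 = 5.071
[CH3COOH]_stock = 0.1532 × 5.071 = 0.7771 mol/L

0.7771 mol/L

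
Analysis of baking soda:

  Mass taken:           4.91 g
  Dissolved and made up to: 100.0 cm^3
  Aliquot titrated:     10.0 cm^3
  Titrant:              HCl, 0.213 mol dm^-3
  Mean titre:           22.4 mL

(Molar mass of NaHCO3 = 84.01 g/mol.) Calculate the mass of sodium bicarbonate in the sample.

4.01 g

NaHCO3 + HCl → NaCl + H2O + CO2
n(HCl) per titration = 0.0224 × 0.213 = 4.77 × 10^-3 mol
n(NaHCO3) in each aliquot = 4.77 × 10^-3 mol (1:1 ratio)
n(NaHCO3) in the whole flask = 4.77 × 10^-3 × 100.0/10.0 = 0.0477 mol
mass of NaHCO3 = 0.0477 × 84.01 = 4.01 g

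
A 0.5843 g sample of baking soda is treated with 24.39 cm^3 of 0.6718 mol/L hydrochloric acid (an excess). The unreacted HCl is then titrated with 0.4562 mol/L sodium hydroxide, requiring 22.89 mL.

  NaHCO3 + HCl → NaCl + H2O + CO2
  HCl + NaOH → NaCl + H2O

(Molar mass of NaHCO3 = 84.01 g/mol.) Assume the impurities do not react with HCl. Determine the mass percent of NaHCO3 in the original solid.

85.44 %

n(HCl) added = 0.02439 × 0.6718 = 0.01639 mol
n(NaOH) used in back-titration = 0.02289 × 0.4562 = 0.01044 mol
n(HCl) left over = 0.01044 mol (1:1 ratio)
n(HCl) consumed by analyte = 0.01639 − 0.01044 = 5.943 × 10^-3 mol
n(NaHCO3) = 5.943 × 10^-3 mol (1:1 ratio)
mass of NaHCO3 = 5.943 × 10^-3 × 84.01 = 0.4993 g
% NaHCO3 = 0.4993 / 0.5843 × 100 = 85.44 %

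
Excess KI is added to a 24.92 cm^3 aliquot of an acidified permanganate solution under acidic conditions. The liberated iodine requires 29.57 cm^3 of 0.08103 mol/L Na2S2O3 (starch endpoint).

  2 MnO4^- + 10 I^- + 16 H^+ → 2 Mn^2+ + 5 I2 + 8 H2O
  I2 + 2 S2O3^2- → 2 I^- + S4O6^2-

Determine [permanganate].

0.01923 mol/L

n(S2O3^2-) = 0.02957 × 0.08103 = 2.396 × 10^-3 mol
n(I2) = n(S2O3^2-)/2 = 1.198 × 10^-3 mol
From the 2:5 ratio, n(MnO4^-) in the aliquot = 2/5 × 1.198 × 10^-3 = 4.792 × 10^-4 mol
[MnO4^-] = 4.792 × 10^-4 / 0.02492 = 0.01923 mol/L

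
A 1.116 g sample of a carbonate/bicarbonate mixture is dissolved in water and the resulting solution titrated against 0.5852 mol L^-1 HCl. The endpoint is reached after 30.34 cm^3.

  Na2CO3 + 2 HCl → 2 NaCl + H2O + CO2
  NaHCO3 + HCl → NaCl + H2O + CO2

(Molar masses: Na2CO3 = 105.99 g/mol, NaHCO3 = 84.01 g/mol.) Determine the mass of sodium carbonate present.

n(HCl) = 0.03034 × 0.5852 = 0.01775 mol
Let x = n(Na2CO3), y = n(NaHCO3).
Titrant: 2x + 1y = 0.01775;  mass: 105.99x + 84.01y = 1.116
Solving, x = 6.055 × 10^-3 mol, y = 5.645 × 10^-3 mol
mass of Na2CO3 = 6.055 × 10^-3 × 105.99 = 0.6418 g

0.6418 g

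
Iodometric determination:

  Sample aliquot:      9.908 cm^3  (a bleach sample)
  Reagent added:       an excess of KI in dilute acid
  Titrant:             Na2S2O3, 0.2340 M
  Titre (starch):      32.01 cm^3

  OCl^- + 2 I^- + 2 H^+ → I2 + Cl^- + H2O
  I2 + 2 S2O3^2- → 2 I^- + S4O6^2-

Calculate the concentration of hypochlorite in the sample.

n(S2O3^2-) = 0.03201 × 0.2340 = 7.490 × 10^-3 mol
n(I2) = n(S2O3^2-)/2 = 3.745 × 10^-3 mol
n(OCl^-) in the aliquot = 3.745 × 10^-3 mol (1:1 ratio)
[OCl^-] = 3.745 × 10^-3 / 0.009908 = 0.3780 mol/L

0.3780 M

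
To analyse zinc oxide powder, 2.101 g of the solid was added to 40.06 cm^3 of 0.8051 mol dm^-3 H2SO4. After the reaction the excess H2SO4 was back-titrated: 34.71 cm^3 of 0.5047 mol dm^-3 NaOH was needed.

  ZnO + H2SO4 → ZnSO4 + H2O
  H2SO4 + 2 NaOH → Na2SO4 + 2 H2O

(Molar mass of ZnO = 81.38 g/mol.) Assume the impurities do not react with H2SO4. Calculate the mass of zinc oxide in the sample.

1.912 g

n(H2SO4) added = 0.04006 × 0.8051 = 0.03225 mol
n(NaOH) used in back-titration = 0.03471 × 0.5047 = 0.01752 mol
From the 1:2 ratio, n(H2SO4) left over = 1/2 × 0.01752 = 8.759 × 10^-3 mol
n(H2SO4) consumed by analyte = 0.03225 − 8.759 × 10^-3 = 0.02349 mol
n(ZnO) = 0.02349 mol (1:1 ratio)
mass of ZnO = 0.02349 × 81.38 = 1.912 g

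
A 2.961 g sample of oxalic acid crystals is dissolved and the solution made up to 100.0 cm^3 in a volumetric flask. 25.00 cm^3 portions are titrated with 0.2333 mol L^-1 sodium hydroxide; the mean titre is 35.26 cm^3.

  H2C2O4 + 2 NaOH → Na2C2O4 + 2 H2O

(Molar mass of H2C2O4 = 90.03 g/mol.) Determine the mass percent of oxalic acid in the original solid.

50.02 %

n(NaOH) per titration = 0.03526 × 0.2333 = 8.226 × 10^-3 mol
From the 1:2 ratio, n(H2C2O4) in each aliquot = 1/2 × 8.226 × 10^-3 = 4.113 × 10^-3 mol
n(H2C2O4) in the whole flask = 4.113 × 10^-3 × 100.0/25.00 = 0.01645 mol
mass of H2C2O4 = 0.01645 × 90.03 = 1.481 g
% H2C2O4 = 1.481 / 2.961 × 100 = 50.02 %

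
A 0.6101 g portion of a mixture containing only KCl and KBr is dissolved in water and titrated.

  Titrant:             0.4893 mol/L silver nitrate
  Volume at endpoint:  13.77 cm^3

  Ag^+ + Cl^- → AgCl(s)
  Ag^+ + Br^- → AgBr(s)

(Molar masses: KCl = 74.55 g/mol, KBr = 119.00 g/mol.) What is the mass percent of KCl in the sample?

52.69 %

n(AgNO3) = 0.01377 × 0.4893 = 6.738 × 10^-3 mol
Let x = n(KCl), y = n(KBr).
Titrant: 1x + 1y = 6.738 × 10^-3;  mass: 74.55x + 119.00y = 0.6101
Solving, x = 4.312 × 10^-3 mol, y = 2.425 × 10^-3 mol
mass of KCl = 4.312 × 10^-3 × 74.55 = 0.3215 g
% KCl = 0.3215 / 0.6101 × 100 = 52.69 %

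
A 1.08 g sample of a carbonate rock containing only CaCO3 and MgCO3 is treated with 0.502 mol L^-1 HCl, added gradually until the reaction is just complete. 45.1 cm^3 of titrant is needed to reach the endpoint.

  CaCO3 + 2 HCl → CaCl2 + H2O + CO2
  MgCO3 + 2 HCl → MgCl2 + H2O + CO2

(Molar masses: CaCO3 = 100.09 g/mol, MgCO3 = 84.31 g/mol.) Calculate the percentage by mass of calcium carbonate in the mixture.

73.8 %

n(HCl) = 0.0451 × 0.502 = 0.0226 mol
Let x = n(CaCO3), y = n(MgCO3).
Titrant: 2x + 2y = 0.0226;  mass: 100.09x + 84.31y = 1.08
Solving, x = 7.96 × 10^-3 mol, y = 3.36 × 10^-3 mol
mass of CaCO3 = 7.96 × 10^-3 × 100.09 = 0.797 g
% CaCO3 = 0.797 / 1.08 × 100 = 73.8 %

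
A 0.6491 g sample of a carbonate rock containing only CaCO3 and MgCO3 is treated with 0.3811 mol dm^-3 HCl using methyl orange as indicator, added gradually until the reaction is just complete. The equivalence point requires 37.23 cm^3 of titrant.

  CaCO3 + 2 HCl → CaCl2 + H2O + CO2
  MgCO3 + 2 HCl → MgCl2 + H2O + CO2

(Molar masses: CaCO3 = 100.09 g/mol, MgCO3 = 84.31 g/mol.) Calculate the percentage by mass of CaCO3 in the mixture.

n(HCl) = 0.03723 × 0.3811 = 0.01419 mol
Let x = n(CaCO3), y = n(MgCO3).
Titrant: 2x + 2y = 0.01419;  mass: 100.09x + 84.31y = 0.6491
Solving, x = 3.231 × 10^-3 mol, y = 3.863 × 10^-3 mol
mass of CaCO3 = 3.231 × 10^-3 × 100.09 = 0.3234 g
% CaCO3 = 0.3234 / 0.6491 × 100 = 49.83 %

49.83 %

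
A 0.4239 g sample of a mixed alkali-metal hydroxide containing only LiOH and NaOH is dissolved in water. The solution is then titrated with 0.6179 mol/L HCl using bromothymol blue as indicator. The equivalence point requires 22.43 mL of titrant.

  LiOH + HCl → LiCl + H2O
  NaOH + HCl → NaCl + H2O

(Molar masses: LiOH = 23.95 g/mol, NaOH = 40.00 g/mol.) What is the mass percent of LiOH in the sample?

n(HCl) = 0.02243 × 0.6179 = 0.01386 mol
Let x = n(LiOH), y = n(NaOH).
Titrant: 1x + 1y = 0.01386;  mass: 23.95x + 40.00y = 0.4239
Solving, x = 8.130 × 10^-3 mol, y = 5.730 × 10^-3 mol
mass of LiOH = 8.130 × 10^-3 × 23.95 = 0.1947 g
% LiOH = 0.1947 / 0.4239 × 100 = 45.93 %

45.93 %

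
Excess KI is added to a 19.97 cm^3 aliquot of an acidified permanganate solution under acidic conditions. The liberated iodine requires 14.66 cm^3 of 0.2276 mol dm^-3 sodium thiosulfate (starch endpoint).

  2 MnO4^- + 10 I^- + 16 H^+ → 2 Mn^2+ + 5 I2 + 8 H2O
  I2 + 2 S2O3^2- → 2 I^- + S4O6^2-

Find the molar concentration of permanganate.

0.03342 mol/L

n(S2O3^2-) = 0.01466 × 0.2276 = 3.337 × 10^-3 mol
n(I2) = n(S2O3^2-)/2 = 1.668 × 10^-3 mol
From the 2:5 ratio, n(MnO4^-) in the aliquot = 2/5 × 1.668 × 10^-3 = 6.673 × 10^-4 mol
[MnO4^-] = 6.673 × 10^-4 / 0.01997 = 0.03342 mol/L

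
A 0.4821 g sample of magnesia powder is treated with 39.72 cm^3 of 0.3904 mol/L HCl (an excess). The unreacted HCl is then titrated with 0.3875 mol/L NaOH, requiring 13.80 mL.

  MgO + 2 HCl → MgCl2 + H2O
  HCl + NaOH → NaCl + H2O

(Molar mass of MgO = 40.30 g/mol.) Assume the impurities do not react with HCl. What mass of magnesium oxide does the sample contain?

0.2047 g

n(HCl) added = 0.03972 × 0.3904 = 0.01551 mol
n(NaOH) used in back-titration = 0.01380 × 0.3875 = 5.348 × 10^-3 mol
n(HCl) left over = 5.348 × 10^-3 mol (1:1 ratio)
n(HCl) consumed by analyte = 0.01551 − 5.348 × 10^-3 = 0.01016 mol
From the 1:2 ratio, n(MgO) = 1/2 × 0.01016 = 5.080 × 10^-3 mol
mass of MgO = 5.080 × 10^-3 × 40.30 = 0.2047 g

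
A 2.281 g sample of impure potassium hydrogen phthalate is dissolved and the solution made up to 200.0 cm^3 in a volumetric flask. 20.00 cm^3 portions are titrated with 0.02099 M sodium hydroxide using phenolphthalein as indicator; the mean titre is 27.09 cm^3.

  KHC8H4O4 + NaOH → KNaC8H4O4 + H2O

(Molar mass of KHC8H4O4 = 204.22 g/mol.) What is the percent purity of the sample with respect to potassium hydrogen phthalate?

50.91 %

n(NaOH) per titration = 0.02709 × 0.02099 = 5.686 × 10^-4 mol
n(KHC8H4O4) in each aliquot = 5.686 × 10^-4 mol (1:1 ratio)
n(KHC8H4O4) in the whole flask = 5.686 × 10^-4 × 200.0/20.00 = 5.686 × 10^-3 mol
mass of KHC8H4O4 = 5.686 × 10^-3 × 204.22 = 1.161 g
% KHC8H4O4 = 1.161 / 2.281 × 100 = 50.91 %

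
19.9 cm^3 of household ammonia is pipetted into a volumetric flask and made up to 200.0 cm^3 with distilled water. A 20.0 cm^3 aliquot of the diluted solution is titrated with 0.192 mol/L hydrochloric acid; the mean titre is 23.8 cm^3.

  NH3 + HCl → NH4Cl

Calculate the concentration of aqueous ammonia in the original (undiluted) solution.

n(HCl) = 0.0238 × 0.192 = 4.57 × 10^-3 mol
n(NH3) in the aliquot = 4.57 × 10^-3 mol (1:1 ratio)
[NH3]_dilute = 4.57 × 10^-3 / 0.0200 = 0.228 mol/L
Dilution factor = 200.0 / 19.9 = 10.05
[NH3]_stock = 0.228 × 10.05 = 2.30 mol/L

2.30 mol/L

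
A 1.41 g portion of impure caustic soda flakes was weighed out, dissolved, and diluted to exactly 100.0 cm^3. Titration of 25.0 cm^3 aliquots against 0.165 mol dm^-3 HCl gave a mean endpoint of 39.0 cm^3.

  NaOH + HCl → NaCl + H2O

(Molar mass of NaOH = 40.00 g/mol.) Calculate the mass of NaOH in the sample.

n(HCl) per titration = 0.0390 × 0.165 = 6.44 × 10^-3 mol
n(NaOH) in each aliquot = 6.44 × 10^-3 mol (1:1 ratio)
n(NaOH) in the whole flask = 6.44 × 10^-3 × 100.0/25.0 = 0.0257 mol
mass of NaOH = 0.0257 × 40.00 = 1.03 g

1.03 g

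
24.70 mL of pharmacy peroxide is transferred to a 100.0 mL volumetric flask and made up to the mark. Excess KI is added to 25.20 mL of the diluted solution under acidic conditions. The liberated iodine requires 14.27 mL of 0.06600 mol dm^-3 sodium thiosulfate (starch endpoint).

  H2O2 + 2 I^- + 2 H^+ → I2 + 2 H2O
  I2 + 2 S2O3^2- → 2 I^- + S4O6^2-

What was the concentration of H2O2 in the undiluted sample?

0.07566 mol/L

n(S2O3^2-) = 0.01427 × 0.06600 = 9.418 × 10^-4 mol
n(I2) = n(S2O3^2-)/2 = 4.709 × 10^-4 mol
n(H2O2) in the aliquot = 4.709 × 10^-4 mol (1:1 ratio)
[H2O2]_dilute = 4.709 × 10^-4 / 0.02520 = 0.01869 mol/L
[H2O2]_original = 0.01869 × 100.0/24.70 = 0.07566 mol/L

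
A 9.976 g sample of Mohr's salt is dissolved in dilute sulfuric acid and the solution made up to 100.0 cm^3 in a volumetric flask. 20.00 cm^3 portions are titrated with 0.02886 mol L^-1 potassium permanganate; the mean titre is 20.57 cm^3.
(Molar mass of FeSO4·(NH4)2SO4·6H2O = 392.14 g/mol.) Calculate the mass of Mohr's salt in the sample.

MnO4^- + 5 Fe^2+ + 8 H^+ → Mn^2+ + 5 Fe^3+ + 4 H2O
n(KMnO4) per titration = 0.02057 × 0.02886 = 5.937 × 10^-4 mol
From the 5:1 ratio, n(FeSO4·(NH4)2SO4·6H2O) in each aliquot = 5/1 × 5.937 × 10^-4 = 2.968 × 10^-3 mol
n(FeSO4·(NH4)2SO4·6H2O) in the whole flask = 2.968 × 10^-3 × 100.0/20.00 = 0.01484 mol
mass of FeSO4·(NH4)2SO4·6H2O = 0.01484 × 392.14 = 5.820 g

5.820 g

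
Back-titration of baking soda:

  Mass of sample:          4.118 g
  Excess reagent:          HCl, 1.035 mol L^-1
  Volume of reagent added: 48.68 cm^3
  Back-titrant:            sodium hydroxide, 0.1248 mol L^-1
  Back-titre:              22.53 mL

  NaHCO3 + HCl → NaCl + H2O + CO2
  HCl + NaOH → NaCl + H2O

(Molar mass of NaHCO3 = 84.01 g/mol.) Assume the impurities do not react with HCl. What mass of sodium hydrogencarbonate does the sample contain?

3.997 g

n(HCl) added = 0.04868 × 1.035 = 0.05038 mol
n(NaOH) used in back-titration = 0.02253 × 0.1248 = 2.812 × 10^-3 mol
n(HCl) left over = 2.812 × 10^-3 mol (1:1 ratio)
n(HCl) consumed by analyte = 0.05038 − 2.812 × 10^-3 = 0.04757 mol
n(NaHCO3) = 0.04757 mol (1:1 ratio)
mass of NaHCO3 = 0.04757 × 84.01 = 3.997 g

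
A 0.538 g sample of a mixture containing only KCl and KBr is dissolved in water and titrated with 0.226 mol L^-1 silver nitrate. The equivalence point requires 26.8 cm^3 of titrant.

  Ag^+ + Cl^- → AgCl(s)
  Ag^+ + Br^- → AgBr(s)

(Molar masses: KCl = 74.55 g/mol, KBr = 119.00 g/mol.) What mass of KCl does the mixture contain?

0.307 g

n(AgNO3) = 0.0268 × 0.226 = 6.06 × 10^-3 mol
Let x = n(KCl), y = n(KBr).
Titrant: 1x + 1y = 6.06 × 10^-3;  mass: 74.55x + 119.00y = 0.538
Solving, x = 4.11 × 10^-3 mol, y = 1.95 × 10^-3 mol
mass of KCl = 4.11 × 10^-3 × 74.55 = 0.307 g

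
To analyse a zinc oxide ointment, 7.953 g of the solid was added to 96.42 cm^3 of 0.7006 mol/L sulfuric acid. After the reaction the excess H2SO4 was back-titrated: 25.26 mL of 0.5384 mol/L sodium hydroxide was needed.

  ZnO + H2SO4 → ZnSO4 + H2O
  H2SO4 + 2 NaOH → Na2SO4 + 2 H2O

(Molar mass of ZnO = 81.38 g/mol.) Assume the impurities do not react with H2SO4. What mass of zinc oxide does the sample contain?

n(H2SO4) added = 0.09642 × 0.7006 = 0.06755 mol
n(NaOH) used in back-titration = 0.02526 × 0.5384 = 0.01360 mol
From the 1:2 ratio, n(H2SO4) left over = 1/2 × 0.01360 = 6.800 × 10^-3 mol
n(H2SO4) consumed by analyte = 0.06755 − 6.800 × 10^-3 = 0.06075 mol
n(ZnO) = 0.06075 mol (1:1 ratio)
mass of ZnO = 0.06075 × 81.38 = 4.944 g

4.944 g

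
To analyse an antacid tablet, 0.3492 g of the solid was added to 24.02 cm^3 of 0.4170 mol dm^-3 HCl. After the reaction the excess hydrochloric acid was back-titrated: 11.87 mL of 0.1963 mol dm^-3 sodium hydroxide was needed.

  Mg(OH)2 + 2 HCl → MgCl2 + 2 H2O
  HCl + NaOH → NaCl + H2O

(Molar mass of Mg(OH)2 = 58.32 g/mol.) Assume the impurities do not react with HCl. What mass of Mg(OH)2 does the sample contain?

n(HCl) added = 0.02402 × 0.4170 = 0.01002 mol
n(NaOH) used in back-titration = 0.01187 × 0.1963 = 2.330 × 10^-3 mol
n(HCl) left over = 2.330 × 10^-3 mol (1:1 ratio)
n(HCl) consumed by analyte = 0.01002 − 2.330 × 10^-3 = 7.686 × 10^-3 mol
From the 1:2 ratio, n(Mg(OH)2) = 1/2 × 7.686 × 10^-3 = 3.843 × 10^-3 mol
mass of Mg(OH)2 = 3.843 × 10^-3 × 58.32 = 0.2241 g

0.2241 g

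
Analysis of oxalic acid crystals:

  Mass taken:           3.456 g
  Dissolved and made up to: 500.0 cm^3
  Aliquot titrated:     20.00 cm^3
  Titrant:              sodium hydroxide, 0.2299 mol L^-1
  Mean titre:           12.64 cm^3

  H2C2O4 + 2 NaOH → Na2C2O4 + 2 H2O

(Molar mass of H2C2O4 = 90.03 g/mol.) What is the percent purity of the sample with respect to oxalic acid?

n(NaOH) per titration = 0.01264 × 0.2299 = 2.906 × 10^-3 mol
From the 1:2 ratio, n(H2C2O4) in each aliquot = 1/2 × 2.906 × 10^-3 = 1.453 × 10^-3 mol
n(H2C2O4) in the whole flask = 1.453 × 10^-3 × 500.0/20.00 = 0.03632 mol
mass of H2C2O4 = 0.03632 × 90.03 = 3.270 g
% H2C2O4 = 3.270 / 3.456 × 100 = 94.63 %

94.63 %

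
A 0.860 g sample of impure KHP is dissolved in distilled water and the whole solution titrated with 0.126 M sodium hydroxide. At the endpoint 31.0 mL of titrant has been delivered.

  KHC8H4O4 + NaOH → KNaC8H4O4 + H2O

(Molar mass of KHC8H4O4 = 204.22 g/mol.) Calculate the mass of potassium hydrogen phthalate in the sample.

n(NaOH) = 0.0310 L × 0.126 mol/L = 3.91 × 10^-3 mol
n(KHC8H4O4) = 3.91 × 10^-3 mol (1:1 ratio)
mass of KHC8H4O4 = 3.91 × 10^-3 × 204.22 g/mol = 0.798 g

0.798 g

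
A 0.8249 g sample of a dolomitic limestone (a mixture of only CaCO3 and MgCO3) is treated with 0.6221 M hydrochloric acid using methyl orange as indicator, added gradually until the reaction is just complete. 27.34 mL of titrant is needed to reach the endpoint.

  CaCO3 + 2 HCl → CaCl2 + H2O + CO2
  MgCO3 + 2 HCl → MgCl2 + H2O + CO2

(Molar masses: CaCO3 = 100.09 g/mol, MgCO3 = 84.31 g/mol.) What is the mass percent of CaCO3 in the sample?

n(HCl) = 0.02734 × 0.6221 = 0.01701 mol
Let x = n(CaCO3), y = n(MgCO3).
Titrant: 2x + 2y = 0.01701;  mass: 100.09x + 84.31y = 0.8249
Solving, x = 6.839 × 10^-3 mol, y = 1.665 × 10^-3 mol
mass of CaCO3 = 6.839 × 10^-3 × 100.09 = 0.6845 g
% CaCO3 = 0.6845 / 0.8249 × 100 = 82.98 %

82.98 %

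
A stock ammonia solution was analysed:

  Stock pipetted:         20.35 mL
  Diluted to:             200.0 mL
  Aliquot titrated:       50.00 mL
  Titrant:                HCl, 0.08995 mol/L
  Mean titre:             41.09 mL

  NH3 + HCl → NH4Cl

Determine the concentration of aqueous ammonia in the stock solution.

n(HCl) = 0.04109 × 0.08995 = 3.696 × 10^-3 mol
n(NH3) in the aliquot = 3.696 × 10^-3 mol (1:1 ratio)
[NH3]_dilute = 3.696 × 10^-3 / 0.05000 = 0.07392 mol/L
Dilution factor = 200.0 / 20.35 = 9.828
[NH3]_stock = 0.07392 × 9.828 = 0.7265 mol/L

0.7265 mol/L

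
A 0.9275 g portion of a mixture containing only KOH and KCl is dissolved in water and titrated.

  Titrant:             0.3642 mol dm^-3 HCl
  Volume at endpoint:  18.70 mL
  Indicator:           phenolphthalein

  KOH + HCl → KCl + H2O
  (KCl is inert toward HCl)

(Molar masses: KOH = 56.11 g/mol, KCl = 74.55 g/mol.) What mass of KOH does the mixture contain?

0.3821 g

n(HCl) = 0.01870 × 0.3642 = 6.811 × 10^-3 mol
Let x = n(KOH), y = n(KCl).
Titrant: 1x = 6.811 × 10^-3;  mass: 56.11x + 74.55y = 0.9275
Solving, x = 6.811 × 10^-3 mol, y = 7.315 × 10^-3 mol
mass of KOH = 6.811 × 10^-3 × 56.11 = 0.3821 g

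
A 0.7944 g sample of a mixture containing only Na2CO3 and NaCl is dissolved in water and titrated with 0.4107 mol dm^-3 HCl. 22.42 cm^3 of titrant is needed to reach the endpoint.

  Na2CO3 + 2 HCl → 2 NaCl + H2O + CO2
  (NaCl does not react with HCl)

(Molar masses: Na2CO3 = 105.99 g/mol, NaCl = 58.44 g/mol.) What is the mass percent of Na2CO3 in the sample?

61.43 %

n(HCl) = 0.02242 × 0.4107 = 9.208 × 10^-3 mol
Let x = n(Na2CO3), y = n(NaCl).
Titrant: 2x = 9.208 × 10^-3;  mass: 105.99x + 58.44y = 0.7944
Solving, x = 4.604 × 10^-3 mol, y = 5.243 × 10^-3 mol
mass of Na2CO3 = 4.604 × 10^-3 × 105.99 = 0.4880 g
% Na2CO3 = 0.4880 / 0.7944 × 100 = 61.43 %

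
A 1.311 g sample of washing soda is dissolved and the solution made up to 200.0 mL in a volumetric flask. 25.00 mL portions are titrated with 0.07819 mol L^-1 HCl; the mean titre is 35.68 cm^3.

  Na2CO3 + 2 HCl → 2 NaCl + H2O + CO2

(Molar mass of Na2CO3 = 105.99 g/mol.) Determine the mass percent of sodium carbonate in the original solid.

n(HCl) per titration = 0.03568 × 0.07819 = 2.790 × 10^-3 mol
From the 1:2 ratio, n(Na2CO3) in each aliquot = 1/2 × 2.790 × 10^-3 = 1.395 × 10^-3 mol
n(Na2CO3) in the whole flask = 1.395 × 10^-3 × 200.0/25.00 = 0.01116 mol
mass of Na2CO3 = 0.01116 × 105.99 = 1.183 g
% Na2CO3 = 1.183 / 1.311 × 100 = 90.22 %

90.22 %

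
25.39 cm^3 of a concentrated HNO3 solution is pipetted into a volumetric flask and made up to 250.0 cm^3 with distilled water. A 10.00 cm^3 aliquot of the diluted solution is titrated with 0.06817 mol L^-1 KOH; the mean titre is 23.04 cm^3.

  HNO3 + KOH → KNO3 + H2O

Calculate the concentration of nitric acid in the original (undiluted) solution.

n(KOH) = 0.02304 × 0.06817 = 1.571 × 10^-3 mol
n(HNO3) in the aliquot = 1.571 × 10^-3 mol (1:1 ratio)
[HNO3]_dilute = 1.571 × 10^-3 / 0.01000 = 0.1571 mol/L
Dilution factor = 250.0 / 25.39 = 9.846
[HNO3]_stock = 0.1571 × 9.846 = 1.547 mol/L

1.547 mol/L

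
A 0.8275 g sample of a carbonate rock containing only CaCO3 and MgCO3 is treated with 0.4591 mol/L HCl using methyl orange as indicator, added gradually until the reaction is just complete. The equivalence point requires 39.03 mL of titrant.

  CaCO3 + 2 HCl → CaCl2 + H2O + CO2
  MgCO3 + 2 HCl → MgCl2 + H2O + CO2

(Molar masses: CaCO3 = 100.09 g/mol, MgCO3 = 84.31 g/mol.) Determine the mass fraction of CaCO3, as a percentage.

n(HCl) = 0.03903 × 0.4591 = 0.01792 mol
Let x = n(CaCO3), y = n(MgCO3).
Titrant: 2x + 2y = 0.01792;  mass: 100.09x + 84.31y = 0.8275
Solving, x = 4.572 × 10^-3 mol, y = 4.388 × 10^-3 mol
mass of CaCO3 = 4.572 × 10^-3 × 100.09 = 0.4576 g
% CaCO3 = 0.4576 / 0.8275 × 100 = 55.29 %

55.29 %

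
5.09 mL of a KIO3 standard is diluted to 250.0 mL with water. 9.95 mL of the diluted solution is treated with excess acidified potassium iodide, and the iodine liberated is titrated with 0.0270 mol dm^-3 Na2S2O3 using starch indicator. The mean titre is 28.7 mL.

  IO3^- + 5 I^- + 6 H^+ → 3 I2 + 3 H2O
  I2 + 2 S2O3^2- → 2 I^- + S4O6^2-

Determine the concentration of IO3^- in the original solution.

0.638 mol/L

n(S2O3^2-) = 0.0287 × 0.0270 = 7.75 × 10^-4 mol
n(I2) = n(S2O3^2-)/2 = 3.87 × 10^-4 mol
From the 1:3 ratio, n(IO3^-) in the aliquot = 1/3 × 3.87 × 10^-4 = 1.29 × 10^-4 mol
[IO3^-]_dilute = 1.29 × 10^-4 / 0.00995 = 0.0130 mol/L
[IO3^-]_original = 0.0130 × 250.0/5.09 = 0.638 mol/L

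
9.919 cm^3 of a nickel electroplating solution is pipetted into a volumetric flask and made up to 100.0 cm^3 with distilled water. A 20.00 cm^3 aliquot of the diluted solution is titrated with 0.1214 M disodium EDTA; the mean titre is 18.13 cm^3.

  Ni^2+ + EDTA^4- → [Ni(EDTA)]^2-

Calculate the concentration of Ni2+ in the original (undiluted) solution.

1.109 M

n(EDTA) = 0.01813 × 0.1214 = 2.201 × 10^-3 mol
n(Ni2+) in the aliquot = 2.201 × 10^-3 mol (1:1 ratio)
[Ni2+]_dilute = 2.201 × 10^-3 / 0.02000 = 0.1100 mol/L
Dilution factor = 100.0 / 9.919 = 10.08
[Ni2+]_stock = 0.1100 × 10.08 = 1.109 mol/L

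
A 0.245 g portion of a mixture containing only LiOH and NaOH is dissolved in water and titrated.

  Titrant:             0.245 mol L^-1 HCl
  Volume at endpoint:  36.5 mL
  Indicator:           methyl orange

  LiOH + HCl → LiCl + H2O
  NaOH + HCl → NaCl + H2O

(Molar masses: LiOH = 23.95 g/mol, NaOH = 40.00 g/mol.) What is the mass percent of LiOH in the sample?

n(HCl) = 0.0365 × 0.245 = 8.94 × 10^-3 mol
Let x = n(LiOH), y = n(NaOH).
Titrant: 1x + 1y = 8.94 × 10^-3;  mass: 23.95x + 40.00y = 0.245
Solving, x = 7.02 × 10^-3 mol, y = 1.92 × 10^-3 mol
mass of LiOH = 7.02 × 10^-3 × 23.95 = 0.168 g
% LiOH = 0.168 / 0.245 × 100 = 68.6 %

68.6 %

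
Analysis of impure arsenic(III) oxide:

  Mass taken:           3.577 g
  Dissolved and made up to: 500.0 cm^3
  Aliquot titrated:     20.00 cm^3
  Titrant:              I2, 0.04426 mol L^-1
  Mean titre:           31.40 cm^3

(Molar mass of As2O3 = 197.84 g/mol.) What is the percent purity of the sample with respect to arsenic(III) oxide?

96.08 %

As2O3 + 2 I2 + 2 H2O → As2O5 + 4 HI
n(I2) per titration = 0.03140 × 0.04426 = 1.390 × 10^-3 mol
From the 1:2 ratio, n(As2O3) in each aliquot = 1/2 × 1.390 × 10^-3 = 6.949 × 10^-4 mol
n(As2O3) in the whole flask = 6.949 × 10^-4 × 500.0/20.00 = 0.01737 mol
mass of As2O3 = 0.01737 × 197.84 = 3.437 g
% As2O3 = 3.437 / 3.577 × 100 = 96.08 %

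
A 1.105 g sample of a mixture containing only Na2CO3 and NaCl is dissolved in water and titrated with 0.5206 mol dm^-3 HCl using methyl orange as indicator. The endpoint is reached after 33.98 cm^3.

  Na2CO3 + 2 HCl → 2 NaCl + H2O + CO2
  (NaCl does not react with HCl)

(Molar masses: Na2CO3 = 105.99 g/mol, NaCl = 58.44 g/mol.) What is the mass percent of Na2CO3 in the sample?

84.84 %

n(HCl) = 0.03398 × 0.5206 = 0.01769 mol
Let x = n(Na2CO3), y = n(NaCl).
Titrant: 2x = 0.01769;  mass: 105.99x + 58.44y = 1.105
Solving, x = 8.845 × 10^-3 mol, y = 2.867 × 10^-3 mol
mass of Na2CO3 = 8.845 × 10^-3 × 105.99 = 0.9375 g
% Na2CO3 = 0.9375 / 1.105 × 100 = 84.84 %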